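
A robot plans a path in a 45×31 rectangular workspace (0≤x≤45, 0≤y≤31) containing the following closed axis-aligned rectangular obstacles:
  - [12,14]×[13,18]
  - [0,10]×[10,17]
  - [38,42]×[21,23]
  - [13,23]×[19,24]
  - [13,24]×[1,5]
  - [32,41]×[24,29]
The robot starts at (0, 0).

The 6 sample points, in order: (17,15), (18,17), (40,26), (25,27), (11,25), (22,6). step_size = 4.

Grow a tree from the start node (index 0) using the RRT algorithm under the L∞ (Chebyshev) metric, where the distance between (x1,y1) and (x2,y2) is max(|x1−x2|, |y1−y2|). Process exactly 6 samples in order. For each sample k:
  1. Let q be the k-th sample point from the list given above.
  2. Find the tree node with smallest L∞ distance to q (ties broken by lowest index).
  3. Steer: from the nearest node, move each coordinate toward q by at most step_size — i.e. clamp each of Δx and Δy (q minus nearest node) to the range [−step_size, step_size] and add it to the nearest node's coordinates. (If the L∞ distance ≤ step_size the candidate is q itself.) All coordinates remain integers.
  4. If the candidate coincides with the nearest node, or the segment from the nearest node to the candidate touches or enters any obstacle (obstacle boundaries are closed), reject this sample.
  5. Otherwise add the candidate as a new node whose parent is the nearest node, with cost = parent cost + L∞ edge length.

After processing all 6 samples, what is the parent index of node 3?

1. q=(17,15) nearest=0 d=17 new=(4,4) → add node 1 parent=0 cost=4
2. q=(18,17) nearest=1 d=14 new=(8,8) → add node 2 parent=1 cost=8
3. q=(40,26) nearest=2 d=32 new=(12,12) → blocked by [0,10]×[10,17], reject
4. q=(25,27) nearest=2 d=19 new=(12,12) → blocked by [0,10]×[10,17], reject
5. q=(11,25) nearest=2 d=17 new=(11,12) → blocked by [0,10]×[10,17], reject
6. q=(22,6) nearest=2 d=14 new=(12,6) → add node 3 parent=2 cost=12

Parent of node 3: 2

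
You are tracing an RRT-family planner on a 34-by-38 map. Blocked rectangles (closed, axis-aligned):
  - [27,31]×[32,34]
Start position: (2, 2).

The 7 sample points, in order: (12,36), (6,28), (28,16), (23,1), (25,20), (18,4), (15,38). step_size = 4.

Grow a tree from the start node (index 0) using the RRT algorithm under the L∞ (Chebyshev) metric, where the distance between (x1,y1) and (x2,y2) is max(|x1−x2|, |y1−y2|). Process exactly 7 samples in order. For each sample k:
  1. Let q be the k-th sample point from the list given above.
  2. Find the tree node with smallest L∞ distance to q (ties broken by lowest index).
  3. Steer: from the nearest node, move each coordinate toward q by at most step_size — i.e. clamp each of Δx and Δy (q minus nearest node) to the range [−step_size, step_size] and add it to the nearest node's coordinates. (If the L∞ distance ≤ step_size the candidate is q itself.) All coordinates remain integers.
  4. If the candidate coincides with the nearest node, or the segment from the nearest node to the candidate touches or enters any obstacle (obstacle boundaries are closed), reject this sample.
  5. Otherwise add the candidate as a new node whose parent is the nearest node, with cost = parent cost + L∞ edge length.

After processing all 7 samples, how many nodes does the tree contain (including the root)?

Node count: 8

1. q=(12,36) nearest=0 d=34 new=(6,6) → add node 1 parent=0 cost=4
2. q=(6,28) nearest=1 d=22 new=(6,10) → add node 2 parent=1 cost=8
3. q=(28,16) nearest=1 d=22 new=(10,10) → add node 3 parent=1 cost=8
4. q=(23,1) nearest=3 d=13 new=(14,6) → add node 4 parent=3 cost=12
5. q=(25,20) nearest=4 d=14 new=(18,10) → add node 5 parent=4 cost=16
6. q=(18,4) nearest=4 d=4 new=(18,4) → add node 6 parent=4 cost=16
7. q=(15,38) nearest=2 d=28 new=(10,14) → add node 7 parent=2 cost=12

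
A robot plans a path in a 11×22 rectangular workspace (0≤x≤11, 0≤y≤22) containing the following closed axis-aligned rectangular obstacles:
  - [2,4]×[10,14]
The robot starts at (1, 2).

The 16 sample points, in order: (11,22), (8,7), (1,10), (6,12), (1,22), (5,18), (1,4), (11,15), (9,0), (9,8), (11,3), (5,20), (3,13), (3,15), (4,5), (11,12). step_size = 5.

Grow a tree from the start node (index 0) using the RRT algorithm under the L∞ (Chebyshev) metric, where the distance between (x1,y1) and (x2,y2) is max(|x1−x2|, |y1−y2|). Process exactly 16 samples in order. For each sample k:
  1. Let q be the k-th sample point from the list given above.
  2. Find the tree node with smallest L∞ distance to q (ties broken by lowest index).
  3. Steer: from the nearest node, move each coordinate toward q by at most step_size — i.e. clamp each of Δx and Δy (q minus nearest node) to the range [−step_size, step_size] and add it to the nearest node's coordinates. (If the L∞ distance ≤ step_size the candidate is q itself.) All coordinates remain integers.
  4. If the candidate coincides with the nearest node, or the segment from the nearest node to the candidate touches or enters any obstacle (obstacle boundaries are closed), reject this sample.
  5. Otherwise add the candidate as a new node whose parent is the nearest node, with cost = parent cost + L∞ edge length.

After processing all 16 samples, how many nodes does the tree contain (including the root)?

Node count: 15

1. q=(11,22) nearest=0 d=20 new=(6,7) → add node 1 parent=0 cost=5
2. q=(8,7) nearest=1 d=2 new=(8,7) → add node 2 parent=1 cost=7
3. q=(1,10) nearest=1 d=5 new=(1,10) → add node 3 parent=1 cost=10
4. q=(6,12) nearest=1 d=5 new=(6,12) → add node 4 parent=1 cost=10
5. q=(1,22) nearest=4 d=10 new=(1,17) → blocked by [2,4]×[10,14], reject
6. q=(5,18) nearest=4 d=6 new=(5,17) → add node 5 parent=4 cost=15
7. q=(1,4) nearest=0 d=2 new=(1,4) → add node 6 parent=0 cost=2
8. q=(11,15) nearest=4 d=5 new=(11,15) → add node 7 parent=4 cost=15
9. q=(9,0) nearest=1 d=7 new=(9,2) → add node 8 parent=1 cost=10
10. q=(9,8) nearest=2 d=1 new=(9,8) → add node 9 parent=2 cost=8
11. q=(11,3) nearest=8 d=2 new=(11,3) → add node 10 parent=8 cost=12
12. q=(5,20) nearest=5 d=3 new=(5,20) → add node 11 parent=5 cost=18
13. q=(3,13) nearest=3 d=3 new=(3,13) → blocked by [2,4]×[10,14], reject
14. q=(3,15) nearest=5 d=2 new=(3,15) → add node 12 parent=5 cost=17
15. q=(4,5) nearest=1 d=2 new=(4,5) → add node 13 parent=1 cost=7
16. q=(11,12) nearest=7 d=3 new=(11,12) → add node 14 parent=7 cost=18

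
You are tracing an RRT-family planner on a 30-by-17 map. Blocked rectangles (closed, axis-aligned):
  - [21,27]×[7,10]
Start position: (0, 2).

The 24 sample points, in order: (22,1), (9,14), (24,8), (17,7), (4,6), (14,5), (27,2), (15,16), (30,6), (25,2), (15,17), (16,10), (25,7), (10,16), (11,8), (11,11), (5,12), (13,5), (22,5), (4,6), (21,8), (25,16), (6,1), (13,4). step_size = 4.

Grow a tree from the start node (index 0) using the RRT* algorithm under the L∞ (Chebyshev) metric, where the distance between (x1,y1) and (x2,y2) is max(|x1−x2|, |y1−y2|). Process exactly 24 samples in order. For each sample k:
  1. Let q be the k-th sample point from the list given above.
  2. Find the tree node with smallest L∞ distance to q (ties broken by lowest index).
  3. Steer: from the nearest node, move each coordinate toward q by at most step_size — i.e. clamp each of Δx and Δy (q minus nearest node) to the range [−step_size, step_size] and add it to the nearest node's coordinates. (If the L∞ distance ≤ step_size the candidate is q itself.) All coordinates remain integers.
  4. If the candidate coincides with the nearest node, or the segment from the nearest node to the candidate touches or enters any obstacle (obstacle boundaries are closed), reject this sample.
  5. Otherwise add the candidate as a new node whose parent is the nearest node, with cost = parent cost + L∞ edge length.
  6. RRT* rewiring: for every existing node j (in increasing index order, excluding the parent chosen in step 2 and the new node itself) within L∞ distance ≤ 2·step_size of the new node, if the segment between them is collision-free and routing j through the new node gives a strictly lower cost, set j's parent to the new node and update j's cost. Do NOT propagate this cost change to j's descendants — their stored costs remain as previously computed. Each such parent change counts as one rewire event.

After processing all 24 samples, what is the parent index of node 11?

1. q=(22,1) nearest=0 d=22 new=(4,1) → add node 1 parent=0 cost=4
2. q=(9,14) nearest=0 d=12 new=(4,6) → add node 2 parent=0 cost=4
3. q=(24,8) nearest=1 d=20 new=(8,5) → add node 3 parent=1 cost=8
4. q=(17,7) nearest=3 d=9 new=(12,7) → add node 4 parent=3 cost=12
5. q=(4,6) nearest=2 d=0 → coincident, reject
6. q=(14,5) nearest=4 d=2 new=(14,5) → add node 5 parent=4 cost=14
7. q=(27,2) nearest=5 d=13 new=(18,2) → add node 6 parent=5 cost=18
8. q=(15,16) nearest=4 d=9 new=(15,11) → add node 7 parent=4 cost=16
9. q=(30,6) nearest=6 d=12 new=(22,6) → add node 8 parent=6 cost=22
10. q=(25,2) nearest=8 d=4 new=(25,2) → add node 9 parent=8 cost=26
11. q=(15,17) nearest=7 d=6 new=(15,15) → add node 10 parent=7 cost=20
12. q=(16,10) nearest=7 d=1 new=(16,10) → add node 11 parent=7 cost=17
13. q=(25,7) nearest=8 d=3 new=(25,7) → blocked by [21,27]×[7,10], reject
14. q=(10,16) nearest=7 d=5 new=(11,15) → add node 12 parent=7 cost=20
15. q=(11,8) nearest=4 d=1 new=(11,8) → add node 13 parent=4 cost=13
16. q=(11,11) nearest=13 d=3 new=(11,11) → add node 14 parent=13 cost=16
17. q=(5,12) nearest=2 d=6 new=(5,10) → add node 15 parent=2 cost=8; rewire 12→15 (14<20); rewire 14→15 (14<16)
18. q=(13,5) nearest=5 d=1 new=(13,5) → add node 16 parent=5 cost=15
19. q=(22,5) nearest=8 d=1 new=(22,5) → add node 17 parent=8 cost=23
20. q=(4,6) nearest=2 d=0 → coincident, reject
21. q=(21,8) nearest=8 d=2 new=(21,8) → blocked by [21,27]×[7,10], reject
22. q=(25,16) nearest=11 d=9 new=(20,14) → add node 18 parent=11 cost=21
23. q=(6,1) nearest=1 d=2 new=(6,1) → add node 19 parent=1 cost=6; rewire 16→19 (13<15)
24. q=(13,4) nearest=5 d=1 new=(13,4) → add node 20 parent=5 cost=15

Parent of node 11: 7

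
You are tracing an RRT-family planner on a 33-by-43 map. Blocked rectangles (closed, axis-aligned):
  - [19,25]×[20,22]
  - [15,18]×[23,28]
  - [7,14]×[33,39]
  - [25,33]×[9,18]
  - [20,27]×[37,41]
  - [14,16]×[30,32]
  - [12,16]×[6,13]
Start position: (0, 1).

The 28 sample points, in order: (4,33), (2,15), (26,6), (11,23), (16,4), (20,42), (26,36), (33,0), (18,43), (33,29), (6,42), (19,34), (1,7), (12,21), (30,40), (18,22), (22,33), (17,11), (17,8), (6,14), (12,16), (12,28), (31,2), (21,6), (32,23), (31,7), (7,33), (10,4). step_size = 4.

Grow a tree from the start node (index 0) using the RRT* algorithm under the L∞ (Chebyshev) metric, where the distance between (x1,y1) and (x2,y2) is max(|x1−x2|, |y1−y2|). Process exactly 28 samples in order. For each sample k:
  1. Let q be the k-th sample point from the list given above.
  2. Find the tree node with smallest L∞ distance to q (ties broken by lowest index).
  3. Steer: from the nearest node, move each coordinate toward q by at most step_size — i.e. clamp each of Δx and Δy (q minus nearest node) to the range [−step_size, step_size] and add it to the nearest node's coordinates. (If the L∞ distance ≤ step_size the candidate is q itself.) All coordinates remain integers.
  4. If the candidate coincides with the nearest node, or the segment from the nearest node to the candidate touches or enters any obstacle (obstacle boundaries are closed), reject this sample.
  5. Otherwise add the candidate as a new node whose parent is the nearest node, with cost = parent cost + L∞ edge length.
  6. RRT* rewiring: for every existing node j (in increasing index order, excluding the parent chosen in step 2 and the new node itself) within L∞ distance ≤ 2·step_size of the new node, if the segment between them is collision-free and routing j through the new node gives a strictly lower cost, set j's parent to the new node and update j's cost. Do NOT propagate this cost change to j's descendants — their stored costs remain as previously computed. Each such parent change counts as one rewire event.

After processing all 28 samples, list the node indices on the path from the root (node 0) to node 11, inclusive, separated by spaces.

Path: 0 1 2 11

1. q=(4,33) nearest=0 d=32 new=(4,5) → add node 1 parent=0 cost=4
2. q=(2,15) nearest=1 d=10 new=(2,9) → add node 2 parent=1 cost=8
3. q=(26,6) nearest=1 d=22 new=(8,6) → add node 3 parent=1 cost=8
4. q=(11,23) nearest=2 d=14 new=(6,13) → add node 4 parent=2 cost=12
5. q=(16,4) nearest=3 d=8 new=(12,4) → add node 5 parent=3 cost=12
6. q=(20,42) nearest=4 d=29 new=(10,17) → add node 6 parent=4 cost=16
7. q=(26,36) nearest=6 d=19 new=(14,21) → add node 7 parent=6 cost=20
8. q=(33,0) nearest=5 d=21 new=(16,0) → add node 8 parent=5 cost=16
9. q=(18,43) nearest=7 d=22 new=(18,25) → blocked by [15,18]×[23,28], reject
10. q=(33,29) nearest=7 d=19 new=(18,25) → blocked by [15,18]×[23,28], reject
11. q=(6,42) nearest=7 d=21 new=(10,25) → add node 9 parent=7 cost=24
12. q=(19,34) nearest=9 d=9 new=(14,29) → add node 10 parent=9 cost=28
13. q=(1,7) nearest=2 d=2 new=(1,7) → add node 11 parent=2 cost=10
14. q=(12,21) nearest=7 d=2 new=(12,21) → add node 12 parent=7 cost=22
15. q=(30,40) nearest=10 d=16 new=(18,33) → blocked by [14,16]×[30,32], reject
16. q=(18,22) nearest=7 d=4 new=(18,22) → add node 13 parent=7 cost=24
17. q=(22,33) nearest=10 d=8 new=(18,33) → blocked by [14,16]×[30,32], reject
18. q=(17,11) nearest=5 d=7 new=(16,8) → blocked by [12,16]×[6,13], reject
19. q=(17,8) nearest=5 d=5 new=(16,8) → blocked by [12,16]×[6,13], reject
20. q=(6,14) nearest=4 d=1 new=(6,14) → add node 14 parent=4 cost=13; rewire 12→14 (20<22)
21. q=(12,16) nearest=6 d=2 new=(12,16) → add node 15 parent=6 cost=18
22. q=(12,28) nearest=10 d=2 new=(12,28) → add node 16 parent=10 cost=30
23. q=(31,2) nearest=8 d=15 new=(20,2) → add node 17 parent=8 cost=20
24. q=(21,6) nearest=17 d=4 new=(21,6) → add node 18 parent=17 cost=24
25. q=(32,23) nearest=13 d=14 new=(22,23) → add node 19 parent=13 cost=28
26. q=(31,7) nearest=18 d=10 new=(25,7) → add node 20 parent=18 cost=28
27. q=(7,33) nearest=16 d=5 new=(8,32) → add node 21 parent=16 cost=34
28. q=(10,4) nearest=3 d=2 new=(10,4) → add node 22 parent=3 cost=10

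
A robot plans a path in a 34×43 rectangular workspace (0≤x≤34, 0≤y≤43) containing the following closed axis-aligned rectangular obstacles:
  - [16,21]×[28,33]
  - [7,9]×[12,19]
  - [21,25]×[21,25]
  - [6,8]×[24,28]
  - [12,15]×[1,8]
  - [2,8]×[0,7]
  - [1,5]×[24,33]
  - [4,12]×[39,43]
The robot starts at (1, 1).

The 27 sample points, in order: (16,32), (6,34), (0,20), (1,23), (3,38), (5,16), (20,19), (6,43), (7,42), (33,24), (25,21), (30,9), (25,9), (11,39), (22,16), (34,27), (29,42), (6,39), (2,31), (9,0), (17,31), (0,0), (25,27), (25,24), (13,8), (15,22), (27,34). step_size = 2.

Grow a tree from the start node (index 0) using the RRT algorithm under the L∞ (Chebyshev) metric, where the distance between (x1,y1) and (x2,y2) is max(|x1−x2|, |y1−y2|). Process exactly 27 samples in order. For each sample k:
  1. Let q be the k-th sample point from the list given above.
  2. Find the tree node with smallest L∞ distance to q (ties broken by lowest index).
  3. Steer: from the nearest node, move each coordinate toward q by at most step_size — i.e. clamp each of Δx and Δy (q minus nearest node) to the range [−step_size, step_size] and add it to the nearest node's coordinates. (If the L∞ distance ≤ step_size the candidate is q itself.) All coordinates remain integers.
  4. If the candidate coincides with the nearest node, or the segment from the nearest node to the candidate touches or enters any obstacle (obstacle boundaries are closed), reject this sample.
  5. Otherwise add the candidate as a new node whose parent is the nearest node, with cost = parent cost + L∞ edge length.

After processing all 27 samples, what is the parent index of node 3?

Parent of node 3: 0

1. q=(16,32) nearest=0 d=31 new=(3,3) → blocked by [2,8]×[0,7], reject
2. q=(6,34) nearest=0 d=33 new=(3,3) → blocked by [2,8]×[0,7], reject
3. q=(0,20) nearest=0 d=19 new=(0,3) → add node 1 parent=0 cost=2
4. q=(1,23) nearest=1 d=20 new=(1,5) → add node 2 parent=1 cost=4
5. q=(3,38) nearest=2 d=33 new=(3,7) → blocked by [2,8]×[0,7], reject
6. q=(5,16) nearest=2 d=11 new=(3,7) → blocked by [2,8]×[0,7], reject
7. q=(20,19) nearest=0 d=19 new=(3,3) → blocked by [2,8]×[0,7], reject
8. q=(6,43) nearest=2 d=38 new=(3,7) → blocked by [2,8]×[0,7], reject
9. q=(7,42) nearest=2 d=37 new=(3,7) → blocked by [2,8]×[0,7], reject
10. q=(33,24) nearest=0 d=32 new=(3,3) → blocked by [2,8]×[0,7], reject
11. q=(25,21) nearest=0 d=24 new=(3,3) → blocked by [2,8]×[0,7], reject
12. q=(30,9) nearest=0 d=29 new=(3,3) → blocked by [2,8]×[0,7], reject
13. q=(25,9) nearest=0 d=24 new=(3,3) → blocked by [2,8]×[0,7], reject
14. q=(11,39) nearest=2 d=34 new=(3,7) → blocked by [2,8]×[0,7], reject
15. q=(22,16) nearest=0 d=21 new=(3,3) → blocked by [2,8]×[0,7], reject
16. q=(34,27) nearest=0 d=33 new=(3,3) → blocked by [2,8]×[0,7], reject
17. q=(29,42) nearest=2 d=37 new=(3,7) → blocked by [2,8]×[0,7], reject
18. q=(6,39) nearest=2 d=34 new=(3,7) → blocked by [2,8]×[0,7], reject
19. q=(2,31) nearest=2 d=26 new=(2,7) → blocked by [2,8]×[0,7], reject
20. q=(9,0) nearest=0 d=8 new=(3,0) → blocked by [2,8]×[0,7], reject
21. q=(17,31) nearest=2 d=26 new=(3,7) → blocked by [2,8]×[0,7], reject
22. q=(0,0) nearest=0 d=1 new=(0,0) → add node 3 parent=0 cost=1
23. q=(25,27) nearest=2 d=24 new=(3,7) → blocked by [2,8]×[0,7], reject
24. q=(25,24) nearest=0 d=24 new=(3,3) → blocked by [2,8]×[0,7], reject
25. q=(13,8) nearest=0 d=12 new=(3,3) → blocked by [2,8]×[0,7], reject
26. q=(15,22) nearest=2 d=17 new=(3,7) → blocked by [2,8]×[0,7], reject
27. q=(27,34) nearest=2 d=29 new=(3,7) → blocked by [2,8]×[0,7], reject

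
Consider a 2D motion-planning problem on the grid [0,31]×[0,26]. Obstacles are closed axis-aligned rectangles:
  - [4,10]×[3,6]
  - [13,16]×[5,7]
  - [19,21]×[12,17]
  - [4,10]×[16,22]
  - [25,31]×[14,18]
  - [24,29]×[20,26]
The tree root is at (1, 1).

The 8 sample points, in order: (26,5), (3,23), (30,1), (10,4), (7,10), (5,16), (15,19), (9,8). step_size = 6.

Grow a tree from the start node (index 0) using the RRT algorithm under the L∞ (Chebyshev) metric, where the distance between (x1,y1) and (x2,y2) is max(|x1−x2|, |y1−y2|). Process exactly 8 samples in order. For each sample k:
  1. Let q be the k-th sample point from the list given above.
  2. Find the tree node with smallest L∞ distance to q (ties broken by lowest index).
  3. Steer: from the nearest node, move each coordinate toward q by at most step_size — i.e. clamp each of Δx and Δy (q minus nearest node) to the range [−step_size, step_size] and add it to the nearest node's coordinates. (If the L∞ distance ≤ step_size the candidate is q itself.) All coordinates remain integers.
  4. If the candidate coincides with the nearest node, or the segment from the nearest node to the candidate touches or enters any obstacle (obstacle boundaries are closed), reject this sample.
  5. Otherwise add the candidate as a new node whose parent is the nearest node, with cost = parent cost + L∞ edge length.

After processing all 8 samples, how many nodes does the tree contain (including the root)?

Node count: 5

1. q=(26,5) nearest=0 d=25 new=(7,5) → blocked by [4,10]×[3,6], reject
2. q=(3,23) nearest=0 d=22 new=(3,7) → add node 1 parent=0 cost=6
3. q=(30,1) nearest=1 d=27 new=(9,1) → blocked by [4,10]×[3,6], reject
4. q=(10,4) nearest=1 d=7 new=(9,4) → blocked by [4,10]×[3,6], reject
5. q=(7,10) nearest=1 d=4 new=(7,10) → add node 2 parent=1 cost=10
6. q=(5,16) nearest=2 d=6 new=(5,16) → blocked by [4,10]×[16,22], reject
7. q=(15,19) nearest=2 d=9 new=(13,16) → add node 3 parent=2 cost=16
8. q=(9,8) nearest=2 d=2 new=(9,8) → add node 4 parent=2 cost=12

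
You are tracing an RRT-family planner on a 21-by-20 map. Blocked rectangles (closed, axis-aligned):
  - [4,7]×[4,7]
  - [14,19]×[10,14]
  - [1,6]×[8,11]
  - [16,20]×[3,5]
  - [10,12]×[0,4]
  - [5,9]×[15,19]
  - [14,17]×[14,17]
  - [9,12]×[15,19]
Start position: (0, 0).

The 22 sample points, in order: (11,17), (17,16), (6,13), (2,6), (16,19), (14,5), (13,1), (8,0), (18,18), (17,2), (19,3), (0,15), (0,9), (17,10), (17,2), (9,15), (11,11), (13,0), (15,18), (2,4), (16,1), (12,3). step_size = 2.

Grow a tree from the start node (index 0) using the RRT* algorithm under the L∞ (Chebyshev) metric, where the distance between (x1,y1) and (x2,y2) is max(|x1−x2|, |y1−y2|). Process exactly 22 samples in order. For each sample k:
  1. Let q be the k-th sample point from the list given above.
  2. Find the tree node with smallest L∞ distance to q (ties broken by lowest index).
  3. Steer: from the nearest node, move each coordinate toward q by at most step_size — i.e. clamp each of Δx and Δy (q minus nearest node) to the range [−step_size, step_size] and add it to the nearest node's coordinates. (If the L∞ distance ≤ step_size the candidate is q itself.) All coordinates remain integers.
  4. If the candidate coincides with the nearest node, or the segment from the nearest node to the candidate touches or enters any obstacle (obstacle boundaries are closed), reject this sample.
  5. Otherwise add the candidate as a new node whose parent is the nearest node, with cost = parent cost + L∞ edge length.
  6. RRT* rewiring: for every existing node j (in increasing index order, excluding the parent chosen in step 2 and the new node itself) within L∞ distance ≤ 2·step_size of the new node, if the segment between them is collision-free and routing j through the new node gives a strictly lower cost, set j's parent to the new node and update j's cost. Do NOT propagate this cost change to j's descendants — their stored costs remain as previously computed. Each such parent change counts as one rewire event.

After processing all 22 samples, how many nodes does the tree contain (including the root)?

Node count: 8

1. q=(11,17) nearest=0 d=17 new=(2,2) → add node 1 parent=0 cost=2
2. q=(17,16) nearest=1 d=15 new=(4,4) → blocked by [4,7]×[4,7], reject
3. q=(6,13) nearest=1 d=11 new=(4,4) → blocked by [4,7]×[4,7], reject
4. q=(2,6) nearest=1 d=4 new=(2,4) → add node 2 parent=1 cost=4
5. q=(16,19) nearest=2 d=15 new=(4,6) → blocked by [4,7]×[4,7], reject
6. q=(14,5) nearest=1 d=12 new=(4,4) → blocked by [4,7]×[4,7], reject
7. q=(13,1) nearest=1 d=11 new=(4,1) → add node 3 parent=1 cost=4
8. q=(8,0) nearest=3 d=4 new=(6,0) → add node 4 parent=3 cost=6
9. q=(18,18) nearest=1 d=16 new=(4,4) → blocked by [4,7]×[4,7], reject
10. q=(17,2) nearest=4 d=11 new=(8,2) → add node 5 parent=4 cost=8
11. q=(19,3) nearest=5 d=11 new=(10,3) → blocked by [10,12]×[0,4], reject
12. q=(0,15) nearest=2 d=11 new=(0,6) → add node 6 parent=2 cost=6
13. q=(0,9) nearest=6 d=3 new=(0,8) → add node 7 parent=6 cost=8
14. q=(17,10) nearest=5 d=9 new=(10,4) → blocked by [10,12]×[0,4], reject
15. q=(17,2) nearest=5 d=9 new=(10,2) → blocked by [10,12]×[0,4], reject
16. q=(9,15) nearest=6 d=9 new=(2,8) → blocked by [1,6]×[8,11], reject
17. q=(11,11) nearest=1 d=9 new=(4,4) → blocked by [4,7]×[4,7], reject
18. q=(13,0) nearest=5 d=5 new=(10,0) → blocked by [10,12]×[0,4], reject
19. q=(15,18) nearest=2 d=14 new=(4,6) → blocked by [4,7]×[4,7], reject
20. q=(2,4) nearest=2 d=0 → coincident, reject
21. q=(16,1) nearest=5 d=8 new=(10,1) → blocked by [10,12]×[0,4], reject
22. q=(12,3) nearest=5 d=4 new=(10,3) → blocked by [10,12]×[0,4], reject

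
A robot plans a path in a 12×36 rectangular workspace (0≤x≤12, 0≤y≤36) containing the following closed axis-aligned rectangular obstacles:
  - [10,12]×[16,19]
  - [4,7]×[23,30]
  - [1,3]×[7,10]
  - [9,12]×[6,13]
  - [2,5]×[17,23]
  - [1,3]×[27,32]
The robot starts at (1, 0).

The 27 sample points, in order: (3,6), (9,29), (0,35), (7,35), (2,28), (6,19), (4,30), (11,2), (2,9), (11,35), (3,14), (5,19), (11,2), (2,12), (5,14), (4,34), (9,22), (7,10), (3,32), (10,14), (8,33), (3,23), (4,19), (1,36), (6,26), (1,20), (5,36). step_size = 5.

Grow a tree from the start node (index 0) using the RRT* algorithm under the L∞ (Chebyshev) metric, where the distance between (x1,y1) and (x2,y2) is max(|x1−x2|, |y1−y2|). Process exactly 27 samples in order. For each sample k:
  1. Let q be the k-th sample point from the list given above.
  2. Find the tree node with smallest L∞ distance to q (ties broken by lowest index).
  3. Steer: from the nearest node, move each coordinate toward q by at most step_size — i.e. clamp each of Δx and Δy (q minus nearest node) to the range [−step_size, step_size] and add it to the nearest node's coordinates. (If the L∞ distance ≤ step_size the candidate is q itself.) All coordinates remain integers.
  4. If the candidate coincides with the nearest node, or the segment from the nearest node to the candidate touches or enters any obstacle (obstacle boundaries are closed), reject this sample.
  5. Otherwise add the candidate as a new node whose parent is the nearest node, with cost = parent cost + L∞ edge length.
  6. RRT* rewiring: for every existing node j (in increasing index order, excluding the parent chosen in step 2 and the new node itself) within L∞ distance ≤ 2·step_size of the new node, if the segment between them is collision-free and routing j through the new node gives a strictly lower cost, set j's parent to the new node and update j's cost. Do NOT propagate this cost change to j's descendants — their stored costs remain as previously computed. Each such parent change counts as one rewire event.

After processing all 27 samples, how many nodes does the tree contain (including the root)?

1. q=(3,6) nearest=0 d=6 new=(3,5) → add node 1 parent=0 cost=5
2. q=(9,29) nearest=1 d=24 new=(8,10) → add node 2 parent=1 cost=10
3. q=(0,35) nearest=2 d=25 new=(3,15) → add node 3 parent=2 cost=15
4. q=(7,35) nearest=3 d=20 new=(7,20) → blocked by [2,5]×[17,23], reject
5. q=(2,28) nearest=3 d=13 new=(2,20) → blocked by [2,5]×[17,23], reject
6. q=(6,19) nearest=3 d=4 new=(6,19) → blocked by [2,5]×[17,23], reject
7. q=(4,30) nearest=3 d=15 new=(4,20) → blocked by [2,5]×[17,23], reject
8. q=(11,2) nearest=1 d=8 new=(8,2) → add node 4 parent=1 cost=10
9. q=(2,9) nearest=1 d=4 new=(2,9) → blocked by [1,3]×[7,10], reject
10. q=(11,35) nearest=3 d=20 new=(8,20) → blocked by [2,5]×[17,23], reject
11. q=(3,14) nearest=3 d=1 new=(3,14) → add node 5 parent=3 cost=16
12. q=(5,19) nearest=3 d=4 new=(5,19) → blocked by [2,5]×[17,23], reject
13. q=(11,2) nearest=4 d=3 new=(11,2) → add node 6 parent=4 cost=13
14. q=(2,12) nearest=5 d=2 new=(2,12) → add node 7 parent=5 cost=18
15. q=(5,14) nearest=3 d=2 new=(5,14) → add node 8 parent=3 cost=17
16. q=(4,34) nearest=3 d=19 new=(4,20) → blocked by [2,5]×[17,23], reject
17. q=(9,22) nearest=3 d=7 new=(8,20) → blocked by [2,5]×[17,23], reject
18. q=(7,10) nearest=2 d=1 new=(7,10) → add node 9 parent=2 cost=11; rewire 5→9 (15<16); rewire 7→9 (16<18); rewire 8→9 (15<17)
19. q=(3,32) nearest=3 d=17 new=(3,20) → blocked by [2,5]×[17,23], reject
20. q=(10,14) nearest=2 d=4 new=(10,14) → blocked by [9,12]×[6,13], reject
21. q=(8,33) nearest=3 d=18 new=(8,20) → blocked by [2,5]×[17,23], reject
22. q=(3,23) nearest=3 d=8 new=(3,20) → blocked by [2,5]×[17,23], reject
23. q=(4,19) nearest=3 d=4 new=(4,19) → blocked by [2,5]×[17,23], reject
24. q=(1,36) nearest=3 d=21 new=(1,20) → blocked by [2,5]×[17,23], reject
25. q=(6,26) nearest=3 d=11 new=(6,20) → blocked by [2,5]×[17,23], reject
26. q=(1,20) nearest=3 d=5 new=(1,20) → blocked by [2,5]×[17,23], reject
27. q=(5,36) nearest=3 d=21 new=(5,20) → blocked by [2,5]×[17,23], reject

Node count: 10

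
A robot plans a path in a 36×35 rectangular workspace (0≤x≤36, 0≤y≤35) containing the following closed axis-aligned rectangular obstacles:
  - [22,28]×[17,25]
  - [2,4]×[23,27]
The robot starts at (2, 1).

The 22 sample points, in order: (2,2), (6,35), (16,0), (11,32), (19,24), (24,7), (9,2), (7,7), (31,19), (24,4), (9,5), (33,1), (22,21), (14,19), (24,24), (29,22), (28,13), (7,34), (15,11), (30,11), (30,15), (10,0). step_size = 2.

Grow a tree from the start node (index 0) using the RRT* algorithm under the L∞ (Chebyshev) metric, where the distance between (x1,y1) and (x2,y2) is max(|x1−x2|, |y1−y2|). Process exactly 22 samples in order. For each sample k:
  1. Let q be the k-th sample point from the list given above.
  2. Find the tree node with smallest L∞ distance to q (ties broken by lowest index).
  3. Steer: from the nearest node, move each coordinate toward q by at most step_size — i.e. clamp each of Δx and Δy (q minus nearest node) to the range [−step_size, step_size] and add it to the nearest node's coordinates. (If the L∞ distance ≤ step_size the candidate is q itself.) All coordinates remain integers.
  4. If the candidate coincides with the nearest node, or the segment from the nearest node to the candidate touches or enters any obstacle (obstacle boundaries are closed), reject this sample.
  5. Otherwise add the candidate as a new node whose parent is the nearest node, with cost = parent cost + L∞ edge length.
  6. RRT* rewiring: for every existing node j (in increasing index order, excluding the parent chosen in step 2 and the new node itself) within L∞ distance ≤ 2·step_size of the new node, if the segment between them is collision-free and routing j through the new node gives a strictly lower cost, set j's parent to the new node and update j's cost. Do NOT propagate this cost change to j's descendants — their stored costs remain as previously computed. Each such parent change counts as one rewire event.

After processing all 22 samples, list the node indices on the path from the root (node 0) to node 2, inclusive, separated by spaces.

1. q=(2,2) nearest=0 d=1 new=(2,2) → add node 1 parent=0 cost=1
2. q=(6,35) nearest=1 d=33 new=(4,4) → add node 2 parent=1 cost=3
3. q=(16,0) nearest=2 d=12 new=(6,2) → add node 3 parent=2 cost=5
4. q=(11,32) nearest=2 d=28 new=(6,6) → add node 4 parent=2 cost=5
5. q=(19,24) nearest=4 d=18 new=(8,8) → add node 5 parent=4 cost=7
6. q=(24,7) nearest=5 d=16 new=(10,7) → add node 6 parent=5 cost=9
7. q=(9,2) nearest=3 d=3 new=(8,2) → add node 7 parent=3 cost=7
8. q=(7,7) nearest=4 d=1 new=(7,7) → add node 8 parent=4 cost=6
9. q=(31,19) nearest=6 d=21 new=(12,9) → add node 9 parent=6 cost=11
10. q=(24,4) nearest=9 d=12 new=(14,7) → add node 10 parent=9 cost=13
11. q=(9,5) nearest=6 d=2 new=(9,5) → add node 11 parent=6 cost=11
12. q=(33,1) nearest=10 d=19 new=(16,5) → add node 12 parent=10 cost=15
13. q=(22,21) nearest=9 d=12 new=(14,11) → add node 13 parent=9 cost=13
14. q=(14,19) nearest=13 d=8 new=(14,13) → add node 14 parent=13 cost=15
15. q=(24,24) nearest=14 d=11 new=(16,15) → add node 15 parent=14 cost=17
16. q=(29,22) nearest=15 d=13 new=(18,17) → add node 16 parent=15 cost=19
17. q=(28,13) nearest=16 d=10 new=(20,15) → add node 17 parent=16 cost=21
18. q=(7,34) nearest=16 d=17 new=(16,19) → add node 18 parent=16 cost=21
19. q=(15,11) nearest=13 d=1 new=(15,11) → add node 19 parent=13 cost=14
20. q=(30,11) nearest=17 d=10 new=(22,13) → add node 20 parent=17 cost=23
21. q=(30,15) nearest=20 d=8 new=(24,15) → add node 21 parent=20 cost=25
22. q=(10,0) nearest=7 d=2 new=(10,0) → add node 22 parent=7 cost=9

Path: 0 1 2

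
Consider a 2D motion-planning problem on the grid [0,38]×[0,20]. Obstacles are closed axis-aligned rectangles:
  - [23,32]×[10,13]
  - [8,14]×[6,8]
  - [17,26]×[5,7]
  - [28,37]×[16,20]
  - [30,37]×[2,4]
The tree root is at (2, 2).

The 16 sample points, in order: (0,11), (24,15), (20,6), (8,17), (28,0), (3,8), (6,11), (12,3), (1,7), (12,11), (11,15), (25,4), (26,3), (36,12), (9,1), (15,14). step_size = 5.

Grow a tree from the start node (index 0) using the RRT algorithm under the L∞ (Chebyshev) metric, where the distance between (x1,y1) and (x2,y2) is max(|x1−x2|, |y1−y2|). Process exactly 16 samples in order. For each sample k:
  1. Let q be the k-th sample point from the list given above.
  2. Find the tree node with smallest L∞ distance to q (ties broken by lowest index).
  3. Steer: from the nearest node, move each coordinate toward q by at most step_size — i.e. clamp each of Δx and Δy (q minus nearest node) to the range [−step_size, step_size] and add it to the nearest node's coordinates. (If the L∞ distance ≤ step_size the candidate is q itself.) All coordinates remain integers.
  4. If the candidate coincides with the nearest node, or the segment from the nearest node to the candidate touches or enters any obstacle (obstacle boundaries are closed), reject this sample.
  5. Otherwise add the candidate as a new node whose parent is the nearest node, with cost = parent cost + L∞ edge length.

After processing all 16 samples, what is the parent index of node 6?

1. q=(0,11) nearest=0 d=9 new=(0,7) → add node 1 parent=0 cost=5
2. q=(24,15) nearest=0 d=22 new=(7,7) → add node 2 parent=0 cost=5
3. q=(20,6) nearest=2 d=13 new=(12,6) → blocked by [8,14]×[6,8], reject
4. q=(8,17) nearest=1 d=10 new=(5,12) → add node 3 parent=1 cost=10
5. q=(28,0) nearest=2 d=21 new=(12,2) → blocked by [8,14]×[6,8], reject
6. q=(3,8) nearest=1 d=3 new=(3,8) → add node 4 parent=1 cost=8
7. q=(6,11) nearest=3 d=1 new=(6,11) → add node 5 parent=3 cost=11
8. q=(12,3) nearest=2 d=5 new=(12,3) → blocked by [8,14]×[6,8], reject
9. q=(1,7) nearest=1 d=1 new=(1,7) → add node 6 parent=1 cost=6
10. q=(12,11) nearest=2 d=5 new=(12,11) → blocked by [8,14]×[6,8], reject
11. q=(11,15) nearest=5 d=5 new=(11,15) → add node 7 parent=5 cost=16
12. q=(25,4) nearest=7 d=14 new=(16,10) → add node 8 parent=7 cost=21
13. q=(26,3) nearest=8 d=10 new=(21,5) → blocked by [17,26]×[5,7], reject
14. q=(36,12) nearest=8 d=20 new=(21,12) → add node 9 parent=8 cost=26
15. q=(9,1) nearest=2 d=6 new=(9,2) → add node 10 parent=2 cost=10
16. q=(15,14) nearest=7 d=4 new=(15,14) → add node 11 parent=7 cost=20

Parent of node 6: 1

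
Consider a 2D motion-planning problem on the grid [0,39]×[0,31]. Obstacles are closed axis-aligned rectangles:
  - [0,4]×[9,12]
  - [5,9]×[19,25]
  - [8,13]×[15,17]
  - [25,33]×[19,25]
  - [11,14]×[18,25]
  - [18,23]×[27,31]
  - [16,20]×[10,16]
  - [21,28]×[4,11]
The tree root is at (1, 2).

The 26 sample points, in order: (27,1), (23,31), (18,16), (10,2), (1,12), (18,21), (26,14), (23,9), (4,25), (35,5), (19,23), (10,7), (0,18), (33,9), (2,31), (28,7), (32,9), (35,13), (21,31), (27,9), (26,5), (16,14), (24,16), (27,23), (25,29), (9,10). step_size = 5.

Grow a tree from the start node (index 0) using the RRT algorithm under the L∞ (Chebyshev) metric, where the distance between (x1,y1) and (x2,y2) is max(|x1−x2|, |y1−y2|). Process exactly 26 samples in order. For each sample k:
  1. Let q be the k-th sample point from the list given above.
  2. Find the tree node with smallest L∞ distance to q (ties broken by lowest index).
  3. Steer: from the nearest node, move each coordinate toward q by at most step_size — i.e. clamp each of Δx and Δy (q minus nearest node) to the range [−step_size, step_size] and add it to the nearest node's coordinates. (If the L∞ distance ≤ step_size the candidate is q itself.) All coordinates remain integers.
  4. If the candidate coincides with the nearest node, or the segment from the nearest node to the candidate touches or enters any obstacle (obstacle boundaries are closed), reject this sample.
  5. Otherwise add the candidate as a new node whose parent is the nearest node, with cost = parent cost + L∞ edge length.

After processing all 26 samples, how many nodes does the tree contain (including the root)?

1. q=(27,1) nearest=0 d=26 new=(6,1) → add node 1 parent=0 cost=5
2. q=(23,31) nearest=0 d=29 new=(6,7) → add node 2 parent=0 cost=5
3. q=(18,16) nearest=2 d=12 new=(11,12) → add node 3 parent=2 cost=10
4. q=(10,2) nearest=1 d=4 new=(10,2) → add node 4 parent=1 cost=9
5. q=(1,12) nearest=2 d=5 new=(1,12) → blocked by [0,4]×[9,12], reject
6. q=(18,21) nearest=3 d=9 new=(16,17) → add node 5 parent=3 cost=15
7. q=(26,14) nearest=5 d=10 new=(21,14) → blocked by [16,20]×[10,16], reject
8. q=(23,9) nearest=5 d=8 new=(21,12) → blocked by [16,20]×[10,16], reject
9. q=(4,25) nearest=5 d=12 new=(11,22) → blocked by [11,14]×[18,25], reject
10. q=(35,5) nearest=5 d=19 new=(21,12) → blocked by [16,20]×[10,16], reject
11. q=(19,23) nearest=5 d=6 new=(19,22) → add node 6 parent=5 cost=20
12. q=(10,7) nearest=2 d=4 new=(10,7) → add node 7 parent=2 cost=9
13. q=(0,18) nearest=2 d=11 new=(1,12) → blocked by [0,4]×[9,12], reject
14. q=(33,9) nearest=6 d=14 new=(24,17) → add node 8 parent=6 cost=25
15. q=(2,31) nearest=5 d=14 new=(11,22) → blocked by [11,14]×[18,25], reject
16. q=(28,7) nearest=8 d=10 new=(28,12) → add node 9 parent=8 cost=30
17. q=(32,9) nearest=9 d=4 new=(32,9) → add node 10 parent=9 cost=34
18. q=(35,13) nearest=10 d=4 new=(35,13) → add node 11 parent=10 cost=38
19. q=(21,31) nearest=6 d=9 new=(21,27) → blocked by [18,23]×[27,31], reject
20. q=(27,9) nearest=9 d=3 new=(27,9) → blocked by [21,28]×[4,11], reject
21. q=(26,5) nearest=10 d=6 new=(27,5) → blocked by [21,28]×[4,11], reject
22. q=(16,14) nearest=5 d=3 new=(16,14) → blocked by [16,20]×[10,16], reject
23. q=(24,16) nearest=8 d=1 new=(24,16) → add node 12 parent=8 cost=26
24. q=(27,23) nearest=8 d=6 new=(27,22) → blocked by [25,33]×[19,25], reject
25. q=(25,29) nearest=6 d=7 new=(24,27) → add node 13 parent=6 cost=25
26. q=(9,10) nearest=3 d=2 new=(9,10) → add node 14 parent=3 cost=12

Node count: 15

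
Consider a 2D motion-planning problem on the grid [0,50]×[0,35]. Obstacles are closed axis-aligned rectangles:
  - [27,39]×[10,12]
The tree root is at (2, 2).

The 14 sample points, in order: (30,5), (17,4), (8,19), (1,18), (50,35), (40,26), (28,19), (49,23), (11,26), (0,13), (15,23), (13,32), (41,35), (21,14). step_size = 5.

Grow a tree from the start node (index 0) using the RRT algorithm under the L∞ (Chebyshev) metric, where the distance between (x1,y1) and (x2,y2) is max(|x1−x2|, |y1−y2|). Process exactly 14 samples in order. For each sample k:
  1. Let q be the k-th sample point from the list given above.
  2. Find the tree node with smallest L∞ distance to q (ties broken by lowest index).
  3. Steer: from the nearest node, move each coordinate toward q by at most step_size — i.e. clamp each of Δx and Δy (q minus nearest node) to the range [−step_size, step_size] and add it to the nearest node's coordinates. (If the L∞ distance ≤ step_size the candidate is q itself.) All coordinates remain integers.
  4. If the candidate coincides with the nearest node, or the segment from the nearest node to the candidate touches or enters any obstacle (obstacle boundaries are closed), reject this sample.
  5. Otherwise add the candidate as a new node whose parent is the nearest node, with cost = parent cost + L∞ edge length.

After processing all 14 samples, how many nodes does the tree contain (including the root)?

1. q=(30,5) nearest=0 d=28 new=(7,5) → add node 1 parent=0 cost=5
2. q=(17,4) nearest=1 d=10 new=(12,4) → add node 2 parent=1 cost=10
3. q=(8,19) nearest=1 d=14 new=(8,10) → add node 3 parent=1 cost=10
4. q=(1,18) nearest=3 d=8 new=(3,15) → add node 4 parent=3 cost=15
5. q=(50,35) nearest=2 d=38 new=(17,9) → add node 5 parent=2 cost=15
6. q=(40,26) nearest=5 d=23 new=(22,14) → add node 6 parent=5 cost=20
7. q=(28,19) nearest=6 d=6 new=(27,19) → add node 7 parent=6 cost=25
8. q=(49,23) nearest=7 d=22 new=(32,23) → add node 8 parent=7 cost=30
9. q=(11,26) nearest=4 d=11 new=(8,20) → add node 9 parent=4 cost=20
10. q=(0,13) nearest=4 d=3 new=(0,13) → add node 10 parent=4 cost=18
11. q=(15,23) nearest=9 d=7 new=(13,23) → add node 11 parent=9 cost=25
12. q=(13,32) nearest=11 d=9 new=(13,28) → add node 12 parent=11 cost=30
13. q=(41,35) nearest=8 d=12 new=(37,28) → add node 13 parent=8 cost=35
14. q=(21,14) nearest=6 d=1 new=(21,14) → add node 14 parent=6 cost=21

Node count: 15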